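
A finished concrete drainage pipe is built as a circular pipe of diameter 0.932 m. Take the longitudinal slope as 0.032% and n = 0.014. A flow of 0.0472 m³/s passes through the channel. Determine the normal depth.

Manning's equation rearranged: A R^(2/3) = nQ / (1·√S) = 0.014 × 0.0472 / (√0.00032) = 0.03694.
Trying y = 0.293 m: A R^(2/3) = 0.05537 — too large.
Trying y = 0.238 m: A R^(2/3) = 0.0369 — ≈ 0.03694.

y_n = 0.238 m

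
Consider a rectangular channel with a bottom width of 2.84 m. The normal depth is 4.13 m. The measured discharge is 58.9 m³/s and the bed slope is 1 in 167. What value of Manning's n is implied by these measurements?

n = 0.016

Flow area A = b·y = 2.84 × 4.13 = 11.73 m². Wetted perimeter P = b + 2y = 2.84 + 2×4.13 = 11.1 m.
Hydraulic radius R = A/P = 11.73/11.1 = 1.057 m.
Rearranging Manning's equation: n = (1/Q) A R^(2/3) S^(1/2) = (1/58.9) × 11.73 × 1.057^(2/3) × √0.005988 = 0.016.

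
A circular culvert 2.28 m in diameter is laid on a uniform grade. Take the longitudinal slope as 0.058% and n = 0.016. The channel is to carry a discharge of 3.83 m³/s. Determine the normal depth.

Manning's equation rearranged: A R^(2/3) = nQ / (1·√S) = 0.016 × 3.83 / (√0.00058) = 2.545.
Trying y = 1.91 m: A R^(2/3) = 2.86 — too large.
Trying y = 1.39 m: A R^(2/3) = 1.932 — too small.
Trying y = 1.7 m: A R^(2/3) = 2.542 — close enough.

y_n = 1.7 m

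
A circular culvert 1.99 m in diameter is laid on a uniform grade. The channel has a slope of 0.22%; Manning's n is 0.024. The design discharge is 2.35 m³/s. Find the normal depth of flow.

Manning's equation rearranged: A R^(2/3) = nQ / (1·√S) = 0.024 × 2.35 / (√0.0022) = 1.202.
Try y = 0.804 m: A R^(2/3) = 0.6702 — too small.
Try y = 1.13 m: A R^(2/3) = 1.204 — ≈ 1.202.

y_n = 1.13 m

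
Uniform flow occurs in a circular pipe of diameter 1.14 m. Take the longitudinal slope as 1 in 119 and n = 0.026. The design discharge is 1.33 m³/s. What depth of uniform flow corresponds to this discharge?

y_n = 0.81 m

Manning's equation rearranged: A R^(2/3) = nQ / (1·√S) = 0.026 × 1.33 / (√0.008403) = 0.3772.
Try y = 0.973 m: A R^(2/3) = 0.4569 — high.
Try y = 0.728 m: A R^(2/3) = 0.3259 — low.
Try y = 0.81 m: A R^(2/3) = 0.3773 — matches.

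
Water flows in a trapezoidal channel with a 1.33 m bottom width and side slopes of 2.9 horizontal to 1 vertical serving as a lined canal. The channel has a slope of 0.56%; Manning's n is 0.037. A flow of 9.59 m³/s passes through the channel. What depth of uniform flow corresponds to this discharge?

y_n = 1.24 m

Manning's equation rearranged: A R^(2/3) = nQ / (1·√S) = 0.037 × 9.59 / (√0.0056) = 4.742.
Try y = 1.52 m: A R^(2/3) = 7.632 — over.
Try y = 0.885 m: A R^(2/3) = 2.202 — short.
Try y = 1.24 m: A R^(2/3) = 4.739 — close enough.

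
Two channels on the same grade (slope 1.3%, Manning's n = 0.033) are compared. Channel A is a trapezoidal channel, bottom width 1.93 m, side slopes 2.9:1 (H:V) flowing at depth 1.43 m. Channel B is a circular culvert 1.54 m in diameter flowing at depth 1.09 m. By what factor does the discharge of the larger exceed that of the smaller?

9.03

Channel A: With bottom width b = 1.93 m and side slope z = 2.9: A = (b + zy)y = (1.93 + 2.9×1.43)×1.43 = 8.69 m²; P = b + 2y√(1+z²) = 1.93 + 2×1.43×3.068 = 10.7 m. Hydraulic radius R = A/P = 8.69/10.7 = 0.8119 m. Q_A = (1/0.033)·8.69·0.8119^(2/3)·√0.013 = 26.13 m³/s.
Channel B: For a circular section of diameter D = 1.54 m at depth y = 1.09 m, the central angle is θ = 2 arccos(1 − 2y/D) = 3.999 rad. Then A = (D²/8)(θ − sin θ) = 1.41 m² and P = Dθ/2 = 3.079 m. Hydraulic radius R = A/P = 1.41/3.079 = 0.4578 m. Q_B = (1/0.033)·1.41·0.4578^(2/3)·√0.013 = 2.893 m³/s.
The larger discharge is 26.13 m³/s and the smaller is 2.893 m³/s; the ratio is 9.03.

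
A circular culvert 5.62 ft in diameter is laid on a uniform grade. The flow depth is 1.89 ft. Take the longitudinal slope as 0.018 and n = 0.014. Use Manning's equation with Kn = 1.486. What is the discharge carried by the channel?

For a circular section of diameter D = 5.62 ft at depth y = 1.89 ft, the central angle is θ = 2 arccos(1 − 2y/D) = 2.474 rad. Then A = (D²/8)(θ − sin θ) = 7.327 ft² and P = Dθ/2 = 6.953 ft.
Hydraulic radius R = A/P = 7.327/6.953 = 1.054 ft.
Manning's equation: Q = (1.486/n) A R^(2/3) S^(1/2) = (1.486/0.014) × 7.327 × 1.054^(2/3) × 0.018^(1/2) = 108 ft³/s.

Q = 108 ft³/s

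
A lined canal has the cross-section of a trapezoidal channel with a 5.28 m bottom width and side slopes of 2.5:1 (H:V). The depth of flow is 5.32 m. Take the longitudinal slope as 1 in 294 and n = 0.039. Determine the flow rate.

Q = 302 m³/s

With bottom width b = 5.28 m and side slope z = 2.5: A = (b + zy)y = (5.28 + 2.5×5.32)×5.32 = 98.85 m²; P = b + 2y√(1+z²) = 5.28 + 2×5.32×2.693 = 33.93 m.
Hydraulic radius R = A/P = 98.85/33.93 = 2.913 m.
Manning's equation: Q = (1/n) A R^(2/3) S^(1/2) = (1/0.039) × 98.85 × 2.913^(2/3) × 0.003401^(1/2) = 302 m³/s.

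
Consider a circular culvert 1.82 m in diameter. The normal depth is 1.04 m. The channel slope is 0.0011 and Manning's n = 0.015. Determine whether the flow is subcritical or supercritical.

For a circular section of diameter D = 1.82 m at depth y = 1.04 m, the central angle is θ = 2 arccos(1 − 2y/D) = 3.428 rad. Then A = (D²/8)(θ − sin θ) = 1.537 m² and P = Dθ/2 = 3.12 m.
Hydraulic radius R = A/P = 1.537/3.12 = 0.4925 m.
V = (1/n) R^(2/3) √S = (1/0.015) × 0.4925^(2/3) × √0.0011 = 1.379 m/s. Hydraulic depth D_h = A/T = 1.537/1.801 = 0.853 m.
Froude number Fr = V/√(g·D_h) = 1.379/√(9.81×0.853) = 0.477, which is less than 1, so the flow is subcritical.

subcritical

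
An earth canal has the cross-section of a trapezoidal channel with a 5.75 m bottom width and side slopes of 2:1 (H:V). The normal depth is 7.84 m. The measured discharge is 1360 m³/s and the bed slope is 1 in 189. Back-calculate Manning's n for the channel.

n = 0.0231

With bottom width b = 5.75 m and side slope z = 2: A = (b + zy)y = (5.75 + 2×7.84)×7.84 = 168 m²; P = b + 2y√(1+z²) = 5.75 + 2×7.84×2.236 = 40.81 m.
Hydraulic radius R = A/P = 168/40.81 = 4.117 m.
Rearranging Manning's equation: n = (1/Q) A R^(2/3) S^(1/2) = (1/1360) × 168 × 4.117^(2/3) × √0.005291 = 0.0231.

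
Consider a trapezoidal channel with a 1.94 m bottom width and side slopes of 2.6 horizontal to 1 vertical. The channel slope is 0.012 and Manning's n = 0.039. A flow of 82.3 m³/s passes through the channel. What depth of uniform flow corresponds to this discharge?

Manning's equation rearranged: A R^(2/3) = nQ / (1·√S) = 0.039 × 82.3 / (√0.012) = 29.3.
Trying y = 2.13 m: A R^(2/3) = 17.52 — too small.
Trying y = 2.89 m: A R^(2/3) = 36.03 — too large.
Trying y = 2.65 m: A R^(2/3) = 29.3 — matches.

y_n = 2.65 m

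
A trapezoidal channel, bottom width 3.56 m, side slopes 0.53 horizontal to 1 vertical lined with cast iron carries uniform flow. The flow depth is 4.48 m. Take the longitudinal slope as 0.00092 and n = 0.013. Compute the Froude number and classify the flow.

subcritical

With bottom width b = 3.56 m and side slope z = 0.53: A = (b + zy)y = (3.56 + 0.53×4.48)×4.48 = 26.59 m²; P = b + 2y√(1+z²) = 3.56 + 2×4.48×1.132 = 13.7 m.
Hydraulic radius R = A/P = 26.59/13.7 = 1.941 m.
V = (1/n) R^(2/3) √S = (1/0.013) × 1.941^(2/3) × √0.00092 = 3.63 m/s. Hydraulic depth D_h = A/T = 26.59/8.309 = 3.2 m.
Froude number Fr = V/√(g·D_h) = 3.63/√(9.81×3.2) = 0.648, which is less than 1, so the flow is subcritical.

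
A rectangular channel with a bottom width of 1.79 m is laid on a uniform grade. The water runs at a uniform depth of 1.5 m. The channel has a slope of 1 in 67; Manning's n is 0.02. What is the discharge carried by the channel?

Q = 11.2 m³/s

Flow area A = b·y = 1.79 × 1.5 = 2.685 m². Wetted perimeter P = b + 2y = 1.79 + 2×1.5 = 4.79 m.
Hydraulic radius R = A/P = 2.685/4.79 = 0.5605 m.
Manning's equation: Q = (1/n) A R^(2/3) S^(1/2) = (1/0.02) × 2.685 × 0.5605^(2/3) × 0.01493^(1/2) = 11.2 m³/s.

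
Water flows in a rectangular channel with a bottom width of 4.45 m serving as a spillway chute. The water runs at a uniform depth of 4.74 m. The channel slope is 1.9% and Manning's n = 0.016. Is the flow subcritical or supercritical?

Flow area A = b·y = 4.45 × 4.74 = 21.09 m². Wetted perimeter P = b + 2y = 4.45 + 2×4.74 = 13.93 m.
Hydraulic radius R = A/P = 21.09/13.93 = 1.514 m.
V = (1/n) R^(2/3) √S = (1/0.016) × 1.514^(2/3) × √0.019 = 11.36 m/s. Hydraulic depth D_h = A/T = 21.09/4.45 = 4.74 m.
Froude number Fr = V/√(g·D_h) = 11.36/√(9.81×4.74) = 1.67, which is greater than 1, so the flow is supercritical.

supercritical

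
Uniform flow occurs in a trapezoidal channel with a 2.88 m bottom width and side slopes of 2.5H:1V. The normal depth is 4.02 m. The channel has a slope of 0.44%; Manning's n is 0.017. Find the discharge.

Q = 335 m³/s

With bottom width b = 2.88 m and side slope z = 2.5: A = (b + zy)y = (2.88 + 2.5×4.02)×4.02 = 51.98 m²; P = b + 2y√(1+z²) = 2.88 + 2×4.02×2.693 = 24.53 m.
Hydraulic radius R = A/P = 51.98/24.53 = 2.119 m.
Manning's equation: Q = (1/n) A R^(2/3) S^(1/2) = (1/0.017) × 51.98 × 2.119^(2/3) × 0.0044^(1/2) = 335 m³/s.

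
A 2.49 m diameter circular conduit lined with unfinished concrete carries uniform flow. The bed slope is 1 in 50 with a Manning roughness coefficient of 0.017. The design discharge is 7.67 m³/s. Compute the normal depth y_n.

Manning's equation rearranged: A R^(2/3) = nQ / (1·√S) = 0.017 × 7.67 / (√0.02) = 0.922.
Trying y = 0.65 m: A R^(2/3) = 0.5297 — short.
Trying y = 0.942 m: A R^(2/3) = 1.08 — over.
Trying y = 0.866 m: A R^(2/3) = 0.9224 — matches.

y_n = 0.866 m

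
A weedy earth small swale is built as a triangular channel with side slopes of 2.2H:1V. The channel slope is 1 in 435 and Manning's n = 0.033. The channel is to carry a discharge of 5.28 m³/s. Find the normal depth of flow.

Manning's equation rearranged: A R^(2/3) = nQ / (1·√S) = 0.033 × 5.28 / (√0.002299) = 3.634.
At y = 1.07 m: A R^(2/3) = 1.559 — low.
At y = 1.82 m: A R^(2/3) = 6.428 — high.
At y = 1.47 m: A R^(2/3) = 3.637 — matches.

y_n = 1.47 m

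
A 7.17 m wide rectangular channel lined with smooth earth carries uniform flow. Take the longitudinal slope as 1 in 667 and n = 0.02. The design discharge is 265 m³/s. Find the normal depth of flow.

Manning's equation rearranged: A R^(2/3) = nQ / (1·√S) = 0.02 × 265 / (√0.001499) = 136.9.
At y = 12.3 m: A R^(2/3) = 174.2 — over.
At y = 8.46 m: A R^(2/3) = 112.3 — short.
At y = 10 m: A R^(2/3) = 136.9 — ≈ 136.9.

y_n = 10 m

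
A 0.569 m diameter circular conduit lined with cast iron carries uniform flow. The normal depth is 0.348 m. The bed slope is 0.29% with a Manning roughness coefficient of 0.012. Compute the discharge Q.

For a circular section of diameter D = 0.569 m at depth y = 0.348 m, the central angle is θ = 2 arccos(1 − 2y/D) = 3.592 rad. Then A = (D²/8)(θ − sin θ) = 0.163 m² and P = Dθ/2 = 1.022 m.
Hydraulic radius R = A/P = 0.163/1.022 = 0.1595 m.
Manning's equation: Q = (1/n) A R^(2/3) S^(1/2) = (1/0.012) × 0.163 × 0.1595^(2/3) × 0.0029^(1/2) = 0.215 m³/s.

Q = 0.215 m³/s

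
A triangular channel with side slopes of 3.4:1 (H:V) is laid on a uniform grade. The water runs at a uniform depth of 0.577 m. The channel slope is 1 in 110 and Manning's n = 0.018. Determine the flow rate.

For a triangular section with side slope z = 3.4: A = zy² = 3.4×0.577² = 1.132 m²; P = 2y√(1+z²) = 2×0.577×3.544 = 4.09 m.
Hydraulic radius R = A/P = 1.132/4.09 = 0.2768 m.
Manning's equation: Q = (1/n) A R^(2/3) S^(1/2) = (1/0.018) × 1.132 × 0.2768^(2/3) × 0.009091^(1/2) = 2.55 m³/s.

Q = 2.55 m³/s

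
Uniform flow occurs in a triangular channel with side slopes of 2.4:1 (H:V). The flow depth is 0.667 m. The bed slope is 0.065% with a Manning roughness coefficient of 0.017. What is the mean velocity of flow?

V = 0.684 m/s

For a triangular section with side slope z = 2.4: A = zy² = 2.4×0.667² = 1.068 m²; P = 2y√(1+z²) = 2×0.667×2.6 = 3.468 m.
Hydraulic radius R = A/P = 1.068/3.468 = 0.3078 m.
From Manning's equation, V = (1/n) R^(2/3) S^(1/2) = (1/0.017) × 0.3078^(2/3) × 0.00065^(1/2) = 0.684 m/s.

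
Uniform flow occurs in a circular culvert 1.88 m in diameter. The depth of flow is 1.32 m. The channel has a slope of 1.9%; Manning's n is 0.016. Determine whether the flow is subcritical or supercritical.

For a circular section of diameter D = 1.88 m at depth y = 1.32 m, the central angle is θ = 2 arccos(1 − 2y/D) = 3.974 rad. Then A = (D²/8)(θ − sin θ) = 2.082 m² and P = Dθ/2 = 3.735 m.
Hydraulic radius R = A/P = 2.082/3.735 = 0.5575 m.
V = (1/n) R^(2/3) √S = (1/0.016) × 0.5575^(2/3) × √0.019 = 5.835 m/s. Hydraulic depth D_h = A/T = 2.082/1.72 = 1.211 m.
Froude number Fr = V/√(g·D_h) = 5.835/√(9.81×1.211) = 1.69, which is greater than 1, so the flow is supercritical.

supercritical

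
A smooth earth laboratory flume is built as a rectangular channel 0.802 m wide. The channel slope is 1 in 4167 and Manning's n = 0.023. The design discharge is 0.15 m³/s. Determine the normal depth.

Manning's equation rearranged: A R^(2/3) = nQ / (1·√S) = 0.023 × 0.15 / (√0.00024) = 0.2227.
Try y = 0.803 m: A R^(2/3) = 0.2673 — too large.
Try y = 0.608 m: A R^(2/3) = 0.1892 — too small.
Try y = 0.692 m: A R^(2/3) = 0.2225 — matches.

y_n = 0.692 m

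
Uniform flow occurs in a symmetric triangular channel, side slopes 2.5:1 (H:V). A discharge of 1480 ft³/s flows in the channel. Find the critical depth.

y_c = 7.37 ft

At critical depth, Q² T / (g A³) = 1, i.e. A³/T = Q²/g = 1480²/32.2 = 68020.
Try y = 8.33 ft: A³/T = 125300 — over.
Try y = 5.33 ft: A³/T = 13440 — short.
Try y = 7.37 ft: A³/T = 67950 — ≈ 68020.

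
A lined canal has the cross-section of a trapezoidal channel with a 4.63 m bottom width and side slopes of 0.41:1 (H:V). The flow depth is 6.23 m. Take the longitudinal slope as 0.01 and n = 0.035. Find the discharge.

With bottom width b = 4.63 m and side slope z = 0.41: A = (b + zy)y = (4.63 + 0.41×6.23)×6.23 = 44.76 m²; P = b + 2y√(1+z²) = 4.63 + 2×6.23×1.081 = 18.1 m.
Hydraulic radius R = A/P = 44.76/18.1 = 2.473 m.
Manning's equation: Q = (1/n) A R^(2/3) S^(1/2) = (1/0.035) × 44.76 × 2.473^(2/3) × 0.01^(1/2) = 234 m³/s.

Q = 234 m³/s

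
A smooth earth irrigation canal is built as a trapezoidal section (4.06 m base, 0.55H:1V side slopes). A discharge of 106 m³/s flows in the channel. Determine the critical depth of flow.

At critical depth, Q² T / (g A³) = 1, i.e. A³/T = Q²/g = 106²/9.81 = 1145.
Try y = 2.62 m: A³/T = 431.3 — too small.
Try y = 4.17 m: A³/T = 2151 — too large.
Try y = 3.49 m: A³/T = 1151 — close enough.

y_c = 3.49 m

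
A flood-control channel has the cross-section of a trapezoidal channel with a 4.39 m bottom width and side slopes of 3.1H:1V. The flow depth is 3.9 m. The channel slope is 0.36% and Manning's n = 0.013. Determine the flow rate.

With bottom width b = 4.39 m and side slope z = 3.1: A = (b + zy)y = (4.39 + 3.1×3.9)×3.9 = 64.27 m²; P = b + 2y√(1+z²) = 4.39 + 2×3.9×3.257 = 29.8 m.
Hydraulic radius R = A/P = 64.27/29.8 = 2.157 m.
Manning's equation: Q = (1/n) A R^(2/3) S^(1/2) = (1/0.013) × 64.27 × 2.157^(2/3) × 0.0036^(1/2) = 495 m³/s.

Q = 495 m³/s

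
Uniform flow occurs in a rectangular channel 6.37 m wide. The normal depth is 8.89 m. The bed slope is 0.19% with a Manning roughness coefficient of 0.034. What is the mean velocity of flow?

Flow area A = b·y = 6.37 × 8.89 = 56.63 m². Wetted perimeter P = b + 2y = 6.37 + 2×8.89 = 24.15 m.
Hydraulic radius R = A/P = 56.63/24.15 = 2.345 m.
From Manning's equation, V = (1/n) R^(2/3) S^(1/2) = (1/0.034) × 2.345^(2/3) × 0.0019^(1/2) = 2.26 m/s.

V = 2.26 m/s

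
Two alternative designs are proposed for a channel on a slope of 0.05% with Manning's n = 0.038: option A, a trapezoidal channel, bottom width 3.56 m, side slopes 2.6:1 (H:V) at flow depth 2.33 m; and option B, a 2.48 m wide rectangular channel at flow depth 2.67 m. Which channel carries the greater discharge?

channel A

Channel A: With bottom width b = 3.56 m and side slope z = 2.6: A = (b + zy)y = (3.56 + 2.6×2.33)×2.33 = 22.41 m²; P = b + 2y√(1+z²) = 3.56 + 2×2.33×2.786 = 16.54 m. Hydraulic radius R = A/P = 22.41/16.54 = 1.355 m. Q_A = (1/0.038)·22.41·1.355^(2/3)·√0.0005 = 16.15 m³/s.
Channel B: Flow area A = b·y = 2.48 × 2.67 = 6.622 m². Wetted perimeter P = b + 2y = 2.48 + 2×2.67 = 7.82 m. Hydraulic radius R = A/P = 6.622/7.82 = 0.8468 m. Q_B = (1/0.038)·6.622·0.8468^(2/3)·√0.0005 = 3.487 m³/s.
Q_A = 16.15 m³/s vs Q_B = 3.487 m³/s, so channel A carries more.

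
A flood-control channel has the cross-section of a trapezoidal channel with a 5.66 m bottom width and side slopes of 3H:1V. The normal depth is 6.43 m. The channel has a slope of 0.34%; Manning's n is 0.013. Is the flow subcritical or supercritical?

With bottom width b = 5.66 m and side slope z = 3: A = (b + zy)y = (5.66 + 3×6.43)×6.43 = 160.4 m²; P = b + 2y√(1+z²) = 5.66 + 2×6.43×3.162 = 46.33 m.
Hydraulic radius R = A/P = 160.4/46.33 = 3.463 m.
V = (1/n) R^(2/3) √S = (1/0.013) × 3.463^(2/3) × √0.0034 = 10.27 m/s. Hydraulic depth D_h = A/T = 160.4/44.24 = 3.626 m.
Froude number Fr = V/√(g·D_h) = 10.27/√(9.81×3.626) = 1.72, which is greater than 1, so the flow is supercritical.

supercritical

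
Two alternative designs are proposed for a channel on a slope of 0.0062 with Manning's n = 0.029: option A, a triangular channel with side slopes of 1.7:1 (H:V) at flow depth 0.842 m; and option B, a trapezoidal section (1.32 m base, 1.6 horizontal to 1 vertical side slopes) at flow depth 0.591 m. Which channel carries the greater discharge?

Channel A: For a triangular section with side slope z = 1.7: A = zy² = 1.7×0.842² = 1.205 m²; P = 2y√(1+z²) = 2×0.842×1.972 = 3.321 m. Hydraulic radius R = A/P = 1.205/3.321 = 0.3629 m. Q_A = (1/0.029)·1.205·0.3629^(2/3)·√0.0062 = 1.665 m³/s.
Channel B: With bottom width b = 1.32 m and side slope z = 1.6: A = (b + zy)y = (1.32 + 1.6×0.591)×0.591 = 1.339 m²; P = b + 2y√(1+z²) = 1.32 + 2×0.591×1.887 = 3.55 m. Hydraulic radius R = A/P = 1.339/3.55 = 0.3772 m. Q_B = (1/0.029)·1.339·0.3772^(2/3)·√0.0062 = 1.898 m³/s.
Q_A = 1.665 m³/s vs Q_B = 1.898 m³/s, so channel B carries more.

channel B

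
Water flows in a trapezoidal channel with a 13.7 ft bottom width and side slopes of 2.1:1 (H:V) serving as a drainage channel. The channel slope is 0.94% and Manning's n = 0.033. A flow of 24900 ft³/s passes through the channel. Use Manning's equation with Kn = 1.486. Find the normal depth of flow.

Manning's equation rearranged: A R^(2/3) = nQ / (1.486·√S) = 0.033 × 24900 / (1.486 × √0.0094) = 5703.
Try y = 24.5 ft: A R^(2/3) = 8598 — too large.
Try y = 15.8 ft: A R^(2/3) = 3084 — too small.
Try y = 20.6 ft: A R^(2/3) = 5702 — matches.

y_n = 20.6 ft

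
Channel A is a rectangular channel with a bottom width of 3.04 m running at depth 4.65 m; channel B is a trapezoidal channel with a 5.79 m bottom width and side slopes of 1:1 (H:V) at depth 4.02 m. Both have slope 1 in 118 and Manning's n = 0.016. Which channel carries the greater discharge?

Channel A: Flow area A = b·y = 3.04 × 4.65 = 14.14 m². Wetted perimeter P = b + 2y = 3.04 + 2×4.65 = 12.34 m. Hydraulic radius R = A/P = 14.14/12.34 = 1.146 m. Q_A = (1/0.016)·14.14·1.146^(2/3)·√0.008475 = 89.04 m³/s.
Channel B: With bottom width b = 5.79 m and side slope z = 1: A = (b + zy)y = (5.79 + 1×4.02)×4.02 = 39.44 m²; P = b + 2y√(1+z²) = 5.79 + 2×4.02×1.414 = 17.16 m. Hydraulic radius R = A/P = 39.44/17.16 = 2.298 m. Q_B = (1/0.016)·39.44·2.298^(2/3)·√0.008475 = 395.1 m³/s.
Q_A = 89.04 m³/s vs Q_B = 395.1 m³/s, so channel B carries more.

channel B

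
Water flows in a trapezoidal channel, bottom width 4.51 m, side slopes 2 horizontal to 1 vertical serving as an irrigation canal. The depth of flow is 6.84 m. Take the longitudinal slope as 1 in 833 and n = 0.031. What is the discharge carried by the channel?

Q = 323 m³/s

With bottom width b = 4.51 m and side slope z = 2: A = (b + zy)y = (4.51 + 2×6.84)×6.84 = 124.4 m²; P = b + 2y√(1+z²) = 4.51 + 2×6.84×2.236 = 35.1 m.
Hydraulic radius R = A/P = 124.4/35.1 = 3.545 m.
Manning's equation: Q = (1/n) A R^(2/3) S^(1/2) = (1/0.031) × 124.4 × 3.545^(2/3) × 0.0012^(1/2) = 323 m³/s.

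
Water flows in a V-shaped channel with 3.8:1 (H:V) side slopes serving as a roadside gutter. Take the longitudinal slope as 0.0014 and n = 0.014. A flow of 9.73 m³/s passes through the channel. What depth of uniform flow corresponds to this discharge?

Manning's equation rearranged: A R^(2/3) = nQ / (1·√S) = 0.014 × 9.73 / (√0.0014) = 3.641.
Trying y = 0.841 m: A R^(2/3) = 1.475 — too small.
Trying y = 1.18 m: A R^(2/3) = 3.64 — close enough.

y_n = 1.18 m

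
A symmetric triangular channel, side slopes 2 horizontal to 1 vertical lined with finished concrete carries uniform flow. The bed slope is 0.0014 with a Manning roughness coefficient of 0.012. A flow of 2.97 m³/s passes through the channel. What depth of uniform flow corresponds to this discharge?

Manning's equation rearranged: A R^(2/3) = nQ / (1·√S) = 0.012 × 2.97 / (√0.0014) = 0.9525.
Try y = 0.765 m: A R^(2/3) = 0.5725 — low.
Try y = 1.1 m: A R^(2/3) = 1.508 — high.
Try y = 0.926 m: A R^(2/3) = 0.9528 — matches.

y_n = 0.926 m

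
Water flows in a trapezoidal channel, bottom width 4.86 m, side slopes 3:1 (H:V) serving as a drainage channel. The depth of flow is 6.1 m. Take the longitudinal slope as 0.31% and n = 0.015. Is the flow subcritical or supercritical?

supercritical

With bottom width b = 4.86 m and side slope z = 3: A = (b + zy)y = (4.86 + 3×6.1)×6.1 = 141.3 m²; P = b + 2y√(1+z²) = 4.86 + 2×6.1×3.162 = 43.44 m.
Hydraulic radius R = A/P = 141.3/43.44 = 3.252 m.
V = (1/n) R^(2/3) √S = (1/0.015) × 3.252^(2/3) × √0.0031 = 8.148 m/s. Hydraulic depth D_h = A/T = 141.3/41.46 = 3.408 m.
Froude number Fr = V/√(g·D_h) = 8.148/√(9.81×3.408) = 1.41, which is greater than 1, so the flow is supercritical.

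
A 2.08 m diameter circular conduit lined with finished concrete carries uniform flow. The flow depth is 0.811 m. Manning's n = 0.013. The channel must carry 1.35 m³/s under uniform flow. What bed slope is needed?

For a circular section of diameter D = 2.08 m at depth y = 0.811 m, the central angle is θ = 2 arccos(1 − 2y/D) = 2.698 rad. Then A = (D²/8)(θ − sin θ) = 1.227 m² and P = Dθ/2 = 2.805 m.
Hydraulic radius R = A/P = 1.227/2.805 = 0.4372 m.
From Manning's equation, S = [nQ / (1 A R^(2/3))]² = [0.013 × 1.35 / (1 × 1.227 × 0.4372^(2/3))]² = 0.000617.

S = 0.000617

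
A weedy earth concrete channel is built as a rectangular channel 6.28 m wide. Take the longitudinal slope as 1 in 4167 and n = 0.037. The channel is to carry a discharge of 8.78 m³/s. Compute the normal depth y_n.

Manning's equation rearranged: A R^(2/3) = nQ / (1·√S) = 0.037 × 8.78 / (√0.00024) = 20.97.
At y = 2.2 m: A R^(2/3) = 16.4 — short.
At y = 2.63 m: A R^(2/3) = 20.98 — matches.

y_n = 2.63 m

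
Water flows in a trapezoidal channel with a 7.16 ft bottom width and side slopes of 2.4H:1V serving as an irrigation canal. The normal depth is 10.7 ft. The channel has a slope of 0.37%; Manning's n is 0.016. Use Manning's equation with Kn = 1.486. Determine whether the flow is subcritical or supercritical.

With bottom width b = 7.16 ft and side slope z = 2.4: A = (b + zy)y = (7.16 + 2.4×10.7)×10.7 = 351.4 ft²; P = b + 2y√(1+z²) = 7.16 + 2×10.7×2.6 = 62.8 ft.
Hydraulic radius R = A/P = 351.4/62.8 = 5.595 ft.
V = (1.486/n) R^(2/3) √S = (1.486/0.016) × 5.595^(2/3) × √0.0037 = 17.81 ft/s. Hydraulic depth D_h = A/T = 351.4/58.52 = 6.005 ft.
Froude number Fr = V/√(g·D_h) = 17.81/√(32.2×6.005) = 1.28, which is greater than 1, so the flow is supercritical.

supercritical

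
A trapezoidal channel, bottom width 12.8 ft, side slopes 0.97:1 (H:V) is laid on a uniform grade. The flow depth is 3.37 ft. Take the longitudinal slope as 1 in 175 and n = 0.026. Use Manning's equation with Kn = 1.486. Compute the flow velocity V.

V = 7.83 ft/s

With bottom width b = 12.8 ft and side slope z = 0.97: A = (b + zy)y = (12.8 + 0.97×3.37)×3.37 = 54.15 ft²; P = b + 2y√(1+z²) = 12.8 + 2×3.37×1.393 = 22.19 ft.
Hydraulic radius R = A/P = 54.15/22.19 = 2.44 ft.
From Manning's equation, V = (1.486/n) R^(2/3) S^(1/2) = (1.486/0.026) × 2.44^(2/3) × 0.005714^(1/2) = 7.83 ft/s.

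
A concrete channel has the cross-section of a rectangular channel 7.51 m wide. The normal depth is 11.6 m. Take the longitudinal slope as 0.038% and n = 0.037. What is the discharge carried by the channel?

Q = 92 m³/s

Flow area A = b·y = 7.51 × 11.6 = 87.12 m². Wetted perimeter P = b + 2y = 7.51 + 2×11.6 = 30.71 m.
Hydraulic radius R = A/P = 87.12/30.71 = 2.837 m.
Manning's equation: Q = (1/n) A R^(2/3) S^(1/2) = (1/0.037) × 87.12 × 2.837^(2/3) × 0.00038^(1/2) = 92 m³/s.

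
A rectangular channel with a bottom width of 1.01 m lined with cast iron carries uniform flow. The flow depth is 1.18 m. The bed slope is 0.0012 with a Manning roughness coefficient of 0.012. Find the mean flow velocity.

V = 1.44 m/s

Flow area A = b·y = 1.01 × 1.18 = 1.192 m². Wetted perimeter P = b + 2y = 1.01 + 2×1.18 = 3.37 m.
Hydraulic radius R = A/P = 1.192/3.37 = 0.3536 m.
From Manning's equation, V = (1/n) R^(2/3) S^(1/2) = (1/0.012) × 0.3536^(2/3) × 0.0012^(1/2) = 1.44 m/s.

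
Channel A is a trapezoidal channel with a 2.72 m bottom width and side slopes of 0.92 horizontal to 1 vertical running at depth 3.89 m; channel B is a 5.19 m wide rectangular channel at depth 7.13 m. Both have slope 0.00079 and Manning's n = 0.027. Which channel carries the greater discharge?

Channel A: With bottom width b = 2.72 m and side slope z = 0.92: A = (b + zy)y = (2.72 + 0.92×3.89)×3.89 = 24.5 m²; P = b + 2y√(1+z²) = 2.72 + 2×3.89×1.359 = 13.29 m. Hydraulic radius R = A/P = 24.5/13.29 = 1.843 m. Q_A = (1/0.027)·24.5·1.843^(2/3)·√0.00079 = 38.35 m³/s.
Channel B: Flow area A = b·y = 5.19 × 7.13 = 37 m². Wetted perimeter P = b + 2y = 5.19 + 2×7.13 = 19.45 m. Hydraulic radius R = A/P = 37/19.45 = 1.903 m. Q_B = (1/0.027)·37·1.903^(2/3)·√0.00079 = 59.15 m³/s.
Q_A = 38.35 m³/s vs Q_B = 59.15 m³/s, so channel B carries more.

channel B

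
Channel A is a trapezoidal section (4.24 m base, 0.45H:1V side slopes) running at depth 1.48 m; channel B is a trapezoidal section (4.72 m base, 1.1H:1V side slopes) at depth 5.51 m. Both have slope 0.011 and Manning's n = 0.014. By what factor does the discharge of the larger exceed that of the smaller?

Channel A: With bottom width b = 4.24 m and side slope z = 0.45: A = (b + zy)y = (4.24 + 0.45×1.48)×1.48 = 7.261 m²; P = b + 2y√(1+z²) = 4.24 + 2×1.48×1.097 = 7.486 m. Hydraulic radius R = A/P = 7.261/7.486 = 0.9699 m. Q_A = (1/0.014)·7.261·0.9699^(2/3)·√0.011 = 53.3 m³/s.
Channel B: With bottom width b = 4.72 m and side slope z = 1.1: A = (b + zy)y = (4.72 + 1.1×5.51)×5.51 = 59.4 m²; P = b + 2y√(1+z²) = 4.72 + 2×5.51×1.487 = 21.1 m. Hydraulic radius R = A/P = 59.4/21.1 = 2.815 m. Q_B = (1/0.014)·59.4·2.815^(2/3)·√0.011 = 887.2 m³/s.
The larger discharge is 887.2 m³/s and the smaller is 53.3 m³/s; the ratio is 16.6.

16.6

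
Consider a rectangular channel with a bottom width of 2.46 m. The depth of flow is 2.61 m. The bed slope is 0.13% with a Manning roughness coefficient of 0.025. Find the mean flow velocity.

Flow area A = b·y = 2.46 × 2.61 = 6.421 m². Wetted perimeter P = b + 2y = 2.46 + 2×2.61 = 7.68 m.
Hydraulic radius R = A/P = 6.421/7.68 = 0.836 m.
From Manning's equation, V = (1/n) R^(2/3) S^(1/2) = (1/0.025) × 0.836^(2/3) × 0.0013^(1/2) = 1.28 m/s.

V = 1.28 m/s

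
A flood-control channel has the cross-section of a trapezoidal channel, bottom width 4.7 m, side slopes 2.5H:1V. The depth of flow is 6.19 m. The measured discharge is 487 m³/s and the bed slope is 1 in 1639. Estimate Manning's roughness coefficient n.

With bottom width b = 4.7 m and side slope z = 2.5: A = (b + zy)y = (4.7 + 2.5×6.19)×6.19 = 124.9 m²; P = b + 2y√(1+z²) = 4.7 + 2×6.19×2.693 = 38.03 m.
Hydraulic radius R = A/P = 124.9/38.03 = 3.283 m.
Rearranging Manning's equation: n = (1/Q) A R^(2/3) S^(1/2) = (1/487) × 124.9 × 3.283^(2/3) × √0.0006101 = 0.014.

n = 0.014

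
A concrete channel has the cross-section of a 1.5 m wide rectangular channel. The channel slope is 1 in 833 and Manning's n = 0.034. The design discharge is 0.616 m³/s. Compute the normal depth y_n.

Manning's equation rearranged: A R^(2/3) = nQ / (1·√S) = 0.034 × 0.616 / (√0.0012) = 0.6045.
Trying y = 0.923 m: A R^(2/3) = 0.7688 — over.
Trying y = 0.659 m: A R^(2/3) = 0.4917 — short.
Trying y = 0.769 m: A R^(2/3) = 0.6048 — ≈ 0.6045.

y_n = 0.769 m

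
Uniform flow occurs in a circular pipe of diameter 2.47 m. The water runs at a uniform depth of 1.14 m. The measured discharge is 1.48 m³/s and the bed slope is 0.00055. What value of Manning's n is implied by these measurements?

n = 0.024

For a circular section of diameter D = 2.47 m at depth y = 1.14 m, the central angle is θ = 2 arccos(1 − 2y/D) = 2.988 rad. Then A = (D²/8)(θ − sin θ) = 2.161 m² and P = Dθ/2 = 3.69 m.
Hydraulic radius R = A/P = 2.161/3.69 = 0.5858 m.
Rearranging Manning's equation: n = (1/Q) A R^(2/3) S^(1/2) = (1/1.48) × 2.161 × 0.5858^(2/3) × √0.00055 = 0.024.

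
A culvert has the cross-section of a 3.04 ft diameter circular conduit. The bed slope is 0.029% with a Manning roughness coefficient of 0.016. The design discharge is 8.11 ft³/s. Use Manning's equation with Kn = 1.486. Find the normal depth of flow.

Manning's equation rearranged: A R^(2/3) = nQ / (1.486·√S) = 0.016 × 8.11 / (1.486 × √0.00029) = 5.128.
At y = 2.42 ft: A R^(2/3) = 5.88 — high.
At y = 1.63 ft: A R^(2/3) = 3.397 — low.
At y = 2.15 ft: A R^(2/3) = 5.129 — matches.

y_n = 2.15 ft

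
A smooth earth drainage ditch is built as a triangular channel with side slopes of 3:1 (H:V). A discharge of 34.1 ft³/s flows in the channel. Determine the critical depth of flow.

At critical depth, Q² T / (g A³) = 1, i.e. A³/T = Q²/g = 34.1²/32.2 = 36.11.
At y = 1.19 ft: A³/T = 10.74 — too small.
At y = 1.7 ft: A³/T = 63.89 — too large.
At y = 1.52 ft: A³/T = 36.51 — close enough.

y_c = 1.52 ft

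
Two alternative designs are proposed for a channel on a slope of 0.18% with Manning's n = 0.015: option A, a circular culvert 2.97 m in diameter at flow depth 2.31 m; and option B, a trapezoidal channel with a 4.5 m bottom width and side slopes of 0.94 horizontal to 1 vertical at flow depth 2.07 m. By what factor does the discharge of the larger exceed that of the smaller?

2.96

Channel A: For a circular section of diameter D = 2.97 m at depth y = 2.31 m, the central angle is θ = 2 arccos(1 − 2y/D) = 4.32 rad. Then A = (D²/8)(θ − sin θ) = 5.782 m² and P = Dθ/2 = 6.415 m. Hydraulic radius R = A/P = 5.782/6.415 = 0.9013 m. Q_A = (1/0.015)·5.782·0.9013^(2/3)·√0.0018 = 15.26 m³/s.
Channel B: With bottom width b = 4.5 m and side slope z = 0.94: A = (b + zy)y = (4.5 + 0.94×2.07)×2.07 = 13.34 m²; P = b + 2y√(1+z²) = 4.5 + 2×2.07×1.372 = 10.18 m. Hydraulic radius R = A/P = 13.34/10.18 = 1.31 m. Q_B = (1/0.015)·13.34·1.31^(2/3)·√0.0018 = 45.19 m³/s.
The larger discharge is 45.19 m³/s and the smaller is 15.26 m³/s; the ratio is 2.96.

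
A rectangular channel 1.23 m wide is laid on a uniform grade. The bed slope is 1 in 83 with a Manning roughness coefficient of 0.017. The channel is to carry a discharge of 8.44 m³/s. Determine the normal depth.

Manning's equation rearranged: A R^(2/3) = nQ / (1·√S) = 0.017 × 8.44 / (√0.01205) = 1.307.
At y = 2.05 m: A R^(2/3) = 1.531 — too large.
At y = 1.26 m: A R^(2/3) = 0.8599 — too small.
At y = 1.79 m: A R^(2/3) = 1.308 — ≈ 1.307.

y_n = 1.79 m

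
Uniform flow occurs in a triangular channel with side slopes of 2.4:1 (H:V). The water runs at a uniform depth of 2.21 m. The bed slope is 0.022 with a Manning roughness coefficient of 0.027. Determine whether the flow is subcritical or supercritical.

For a triangular section with side slope z = 2.4: A = zy² = 2.4×2.21² = 11.72 m²; P = 2y√(1+z²) = 2×2.21×2.6 = 11.49 m.
Hydraulic radius R = A/P = 11.72/11.49 = 1.02 m.
V = (1/n) R^(2/3) √S = (1/0.027) × 1.02^(2/3) × √0.022 = 5.566 m/s. Hydraulic depth D_h = A/T = 11.72/10.61 = 1.105 m.
Froude number Fr = V/√(g·D_h) = 5.566/√(9.81×1.105) = 1.69, which is greater than 1, so the flow is supercritical.

supercritical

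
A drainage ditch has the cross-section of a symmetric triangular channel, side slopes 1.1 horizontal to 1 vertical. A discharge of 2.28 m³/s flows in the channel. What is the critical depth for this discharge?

y_c = 0.974 m

At critical depth, Q² T / (g A³) = 1, i.e. A³/T = Q²/g = 2.28²/9.81 = 0.5299.
At y = 1.12 m: A³/T = 1.066 — over.
At y = 0.845 m: A³/T = 0.2606 — short.
At y = 0.974 m: A³/T = 0.5303 — close enough.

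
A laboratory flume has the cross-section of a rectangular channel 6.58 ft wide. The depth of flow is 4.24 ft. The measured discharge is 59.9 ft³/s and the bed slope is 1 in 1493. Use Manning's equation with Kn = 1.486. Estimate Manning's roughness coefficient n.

n = 0.027

Flow area A = b·y = 6.58 × 4.24 = 27.9 ft². Wetted perimeter P = b + 2y = 6.58 + 2×4.24 = 15.06 ft.
Hydraulic radius R = A/P = 27.9/15.06 = 1.853 ft.
Rearranging Manning's equation: n = (1.486/Q) A R^(2/3) S^(1/2) = (1.486/59.9) × 27.9 × 1.853^(2/3) × √0.0006698 = 0.027.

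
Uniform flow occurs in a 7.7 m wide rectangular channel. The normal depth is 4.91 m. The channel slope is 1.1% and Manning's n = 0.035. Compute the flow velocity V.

Flow area A = b·y = 7.7 × 4.91 = 37.81 m². Wetted perimeter P = b + 2y = 7.7 + 2×4.91 = 17.52 m.
Hydraulic radius R = A/P = 37.81/17.52 = 2.158 m.
From Manning's equation, V = (1/n) R^(2/3) S^(1/2) = (1/0.035) × 2.158^(2/3) × 0.011^(1/2) = 5 m/s.

V = 5 m/s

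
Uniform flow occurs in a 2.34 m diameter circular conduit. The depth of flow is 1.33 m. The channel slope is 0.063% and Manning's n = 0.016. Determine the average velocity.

For a circular section of diameter D = 2.34 m at depth y = 1.33 m, the central angle is θ = 2 arccos(1 − 2y/D) = 3.416 rad. Then A = (D²/8)(θ − sin θ) = 2.523 m² and P = Dθ/2 = 3.997 m.
Hydraulic radius R = A/P = 2.523/3.997 = 0.6314 m.
From Manning's equation, V = (1/n) R^(2/3) S^(1/2) = (1/0.016) × 0.6314^(2/3) × 0.00063^(1/2) = 1.15 m/s.

V = 1.15 m/s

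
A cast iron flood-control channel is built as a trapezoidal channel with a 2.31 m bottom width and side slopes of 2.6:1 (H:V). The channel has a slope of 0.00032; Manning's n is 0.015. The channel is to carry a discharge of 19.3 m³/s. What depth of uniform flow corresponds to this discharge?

Manning's equation rearranged: A R^(2/3) = nQ / (1·√S) = 0.015 × 19.3 / (√0.00032) = 16.18.
Trying y = 2.54 m: A R^(2/3) = 28 — over.
Trying y = 1.42 m: A R^(2/3) = 7.55 — short.
Trying y = 2 m: A R^(2/3) = 16.17 — matches.

y_n = 2 m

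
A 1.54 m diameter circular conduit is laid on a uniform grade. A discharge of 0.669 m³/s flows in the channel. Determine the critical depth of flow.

y_c = 0.409 m

At critical depth, Q² T / (g A³) = 1, i.e. A³/T = Q²/g = 0.669²/9.81 = 0.04562.
Trying y = 0.315 m: A³/T = 0.01653 — short.
Trying y = 0.51 m: A³/T = 0.1078 — over.
Trying y = 0.409 m: A³/T = 0.04582 — close enough.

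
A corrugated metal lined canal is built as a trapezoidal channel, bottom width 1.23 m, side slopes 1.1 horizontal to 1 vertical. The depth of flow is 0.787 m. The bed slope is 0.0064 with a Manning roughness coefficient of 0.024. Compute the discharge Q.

Q = 3.29 m³/s

With bottom width b = 1.23 m and side slope z = 1.1: A = (b + zy)y = (1.23 + 1.1×0.787)×0.787 = 1.649 m²; P = b + 2y√(1+z²) = 1.23 + 2×0.787×1.487 = 3.57 m.
Hydraulic radius R = A/P = 1.649/3.57 = 0.462 m.
Manning's equation: Q = (1/n) A R^(2/3) S^(1/2) = (1/0.024) × 1.649 × 0.462^(2/3) × 0.0064^(1/2) = 3.29 m³/s.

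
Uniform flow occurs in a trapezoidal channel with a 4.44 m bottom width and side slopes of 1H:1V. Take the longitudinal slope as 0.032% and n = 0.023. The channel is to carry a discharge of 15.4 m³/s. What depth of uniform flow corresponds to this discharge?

y_n = 2.32 m

Manning's equation rearranged: A R^(2/3) = nQ / (1·√S) = 0.023 × 15.4 / (√0.00032) = 19.8.
Try y = 2.61 m: A R^(2/3) = 24.71 — over.
Try y = 2.07 m: A R^(2/3) = 16.13 — short.
Try y = 2.32 m: A R^(2/3) = 19.86 — close enough.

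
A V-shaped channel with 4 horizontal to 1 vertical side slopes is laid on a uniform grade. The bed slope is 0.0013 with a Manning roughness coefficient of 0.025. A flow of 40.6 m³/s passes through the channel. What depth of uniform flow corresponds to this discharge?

y_n = 2.49 m

Manning's equation rearranged: A R^(2/3) = nQ / (1·√S) = 0.025 × 40.6 / (√0.0013) = 28.15.
At y = 1.71 m: A R^(2/3) = 10.33 — short.
At y = 2.49 m: A R^(2/3) = 28.13 — close enough.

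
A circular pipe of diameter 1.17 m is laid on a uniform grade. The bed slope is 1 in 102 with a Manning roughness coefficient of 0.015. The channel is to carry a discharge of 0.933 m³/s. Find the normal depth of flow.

y_n = 0.438 m

Manning's equation rearranged: A R^(2/3) = nQ / (1·√S) = 0.015 × 0.933 / (√0.009804) = 0.1413.
At y = 0.481 m: A R^(2/3) = 0.1678 — high.
At y = 0.315 m: A R^(2/3) = 0.07512 — low.
At y = 0.438 m: A R^(2/3) = 0.1413 — matches.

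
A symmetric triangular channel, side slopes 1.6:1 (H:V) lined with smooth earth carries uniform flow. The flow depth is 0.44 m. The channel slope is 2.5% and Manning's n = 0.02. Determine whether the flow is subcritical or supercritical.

supercritical

For a triangular section with side slope z = 1.6: A = zy² = 1.6×0.44² = 0.3098 m²; P = 2y√(1+z²) = 2×0.44×1.887 = 1.66 m.
Hydraulic radius R = A/P = 0.3098/1.66 = 0.1866 m.
V = (1/n) R^(2/3) √S = (1/0.02) × 0.1866^(2/3) × √0.025 = 2.581 m/s. Hydraulic depth D_h = A/T = 0.3098/1.408 = 0.22 m.
Froude number Fr = V/√(g·D_h) = 2.581/√(9.81×0.22) = 1.76, which is greater than 1, so the flow is supercritical.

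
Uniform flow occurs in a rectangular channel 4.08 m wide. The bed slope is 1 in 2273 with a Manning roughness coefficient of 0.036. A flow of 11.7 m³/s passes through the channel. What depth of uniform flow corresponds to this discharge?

Manning's equation rearranged: A R^(2/3) = nQ / (1·√S) = 0.036 × 11.7 / (√0.0004399) = 20.08.
Try y = 4.6 m: A R^(2/3) = 23.64 — too large.
Try y = 3.5 m: A R^(2/3) = 16.91 — too small.
Try y = 4.02 m: A R^(2/3) = 20.07 — close enough.

y_n = 4.02 m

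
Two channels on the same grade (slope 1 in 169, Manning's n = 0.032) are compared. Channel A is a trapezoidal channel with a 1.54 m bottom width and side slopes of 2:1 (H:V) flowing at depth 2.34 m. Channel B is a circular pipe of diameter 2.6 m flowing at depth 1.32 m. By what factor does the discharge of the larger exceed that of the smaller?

8.1

Channel A: With bottom width b = 1.54 m and side slope z = 2: A = (b + zy)y = (1.54 + 2×2.34)×2.34 = 14.55 m²; P = b + 2y√(1+z²) = 1.54 + 2×2.34×2.236 = 12 m. Hydraulic radius R = A/P = 14.55/12 = 1.212 m. Q_A = (1/0.032)·14.55·1.212^(2/3)·√0.005917 = 39.78 m³/s.
Channel B: For a circular section of diameter D = 2.6 m at depth y = 1.32 m, the central angle is θ = 2 arccos(1 − 2y/D) = 3.172 rad. Then A = (D²/8)(θ − sin θ) = 2.707 m² and P = Dθ/2 = 4.124 m. Hydraulic radius R = A/P = 2.707/4.124 = 0.6563 m. Q_B = (1/0.032)·2.707·0.6563^(2/3)·√0.005917 = 4.914 m³/s.
The larger discharge is 39.78 m³/s and the smaller is 4.914 m³/s; the ratio is 8.1.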